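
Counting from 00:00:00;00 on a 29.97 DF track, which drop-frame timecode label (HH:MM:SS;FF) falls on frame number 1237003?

Each 10-minute DF block holds 10 × 60 × 30 − 9 × 2 = 17982 frames. 1237003 ÷ 17982 → 68 full blocks, remainder 14227.
Within the partial block the first minute is 1800 frames and each further minute 1798, so 7 further minute boundaries passed. Total skipped labels = 18 × 68 + 2 × 7 = 1238.
Non-drop label index = 1237003 + 1238 = 1238241; at 30 labels/s that is 11:27:54:21, i.e. DF 11:27:54;21.

11:27:54;21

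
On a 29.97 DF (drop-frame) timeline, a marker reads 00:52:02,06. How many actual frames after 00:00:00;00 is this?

93572

As if non-drop at 30 labels/s: (0 × 3600 + 52 × 60 + 2) × 30 + 6 = 93666.
Minute boundaries passed: 52; those not divisible by 10: 52 − 5 = 47; dropped labels = 2 × 47 = 94.
Actual frame index = 93666 − 94 = 93572.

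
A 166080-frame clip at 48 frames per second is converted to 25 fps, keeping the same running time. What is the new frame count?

Target frames = source frames × (target rate / source rate) = 166080 × (25)/(48) = 166080 × 25/48 = 86500.

86500 frames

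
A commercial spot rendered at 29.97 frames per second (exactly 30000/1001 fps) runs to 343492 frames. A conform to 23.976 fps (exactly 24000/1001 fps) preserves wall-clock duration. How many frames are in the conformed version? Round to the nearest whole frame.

Frames at target rate = 343492 × (24000/1001) / (30000/1001) = 1373968/5 ≈ 274793.600.
Nearest whole frame: 274794.

274794 frames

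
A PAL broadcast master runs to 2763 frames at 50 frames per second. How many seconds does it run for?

55.26 seconds

Running time = 2763 / (50) = 55.26 s.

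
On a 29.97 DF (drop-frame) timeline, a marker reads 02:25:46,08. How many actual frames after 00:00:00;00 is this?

262126

Complete 10-minute blocks: 14, each 17982 frames → 251748.
Remaining 5 whole minutes in the current block: 1800 + 4 × 1798 = 8992 frames.
Within the current minute: 46 × 30 + 8 − 2 = 1386 (labels ;00/;01 skipped at this minute). Total = 251748 + 8992 + 1386 = 262126.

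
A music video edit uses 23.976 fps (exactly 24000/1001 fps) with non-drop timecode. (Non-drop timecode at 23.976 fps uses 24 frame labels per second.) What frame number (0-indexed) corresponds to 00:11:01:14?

Total seconds to the label: (0 × 3600 + 11 × 60 + 1) = 661.
Frame index = 661 × 24 + 14 = 15878.

frame 15878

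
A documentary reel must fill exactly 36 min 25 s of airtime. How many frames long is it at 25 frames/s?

54625 frames

36 min 25 s = 2185 s.
Frames = 2185 × 25 = 54625.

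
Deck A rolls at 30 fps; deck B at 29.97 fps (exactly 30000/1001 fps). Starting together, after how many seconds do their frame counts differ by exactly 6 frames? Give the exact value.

200.2 seconds

The gap grows by |30000/1001 − 30| = 30/1001 frames per second.
Time for a 6-frame gap: 6 ÷ (30/1001) = 200.2 s.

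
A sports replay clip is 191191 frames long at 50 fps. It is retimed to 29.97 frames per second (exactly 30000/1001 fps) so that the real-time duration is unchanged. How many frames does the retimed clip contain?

Target frames = source frames × (target rate / source rate) = 191191 × (30000/1001)/(50) = 191191 × 600/1001 = 114600.

114600 frames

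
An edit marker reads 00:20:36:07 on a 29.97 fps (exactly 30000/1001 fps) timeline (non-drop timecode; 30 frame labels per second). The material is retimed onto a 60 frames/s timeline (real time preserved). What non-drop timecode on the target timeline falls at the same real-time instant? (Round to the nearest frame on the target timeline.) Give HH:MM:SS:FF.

00:20:37:28

Source frame index: (0×3600 + 20×60 + 36) × 30 + 7 = 37087.
Real time: 37087 / (30000/1001) = 37124087/30000 s.
Target frame: (37124087/30000) × (60) = 37124087/500 ≈ 74248.174 → 74248.
At 60 labels/s: frame 74248 → 00:20:37:28.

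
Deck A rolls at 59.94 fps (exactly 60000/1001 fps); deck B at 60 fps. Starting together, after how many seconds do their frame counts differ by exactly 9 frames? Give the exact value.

The gap grows by |60 − 60000/1001| = 60/1001 frames per second.
Time for a 9-frame gap: 9 ÷ (60/1001) = 150.15 s.

150.15 seconds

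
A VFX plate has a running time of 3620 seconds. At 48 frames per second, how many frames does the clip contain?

173760 frames

Frames = 3620 × 48 = 173760.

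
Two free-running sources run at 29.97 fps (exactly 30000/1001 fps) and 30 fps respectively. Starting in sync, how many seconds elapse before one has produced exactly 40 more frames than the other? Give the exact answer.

The gap grows by |30 − 30000/1001| = 30/1001 frames per second.
Time for a 40-frame gap: 40 ÷ (30/1001) = 4004/3 s.

4004/3 seconds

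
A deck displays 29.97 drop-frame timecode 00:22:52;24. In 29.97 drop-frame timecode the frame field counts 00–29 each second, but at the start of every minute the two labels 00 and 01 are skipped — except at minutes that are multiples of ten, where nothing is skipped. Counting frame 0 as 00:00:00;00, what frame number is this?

41144

As if non-drop at 30 labels/s: (0 × 3600 + 22 × 60 + 52) × 30 + 24 = 41184.
Minute boundaries passed: 22; those not divisible by 10: 22 − 2 = 20; dropped labels = 2 × 20 = 40.
Actual frame index = 41184 − 40 = 41144.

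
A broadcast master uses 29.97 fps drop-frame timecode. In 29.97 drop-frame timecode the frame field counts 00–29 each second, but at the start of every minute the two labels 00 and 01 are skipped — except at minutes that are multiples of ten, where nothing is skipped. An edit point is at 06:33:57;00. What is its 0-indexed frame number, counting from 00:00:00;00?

708402

As if non-drop at 30 labels/s: (6 × 3600 + 33 × 60 + 57) × 30 + 0 = 709110.
Minute boundaries passed: 393; those not divisible by 10: 393 − 39 = 354; dropped labels = 2 × 354 = 708.
Actual frame index = 709110 − 708 = 708402.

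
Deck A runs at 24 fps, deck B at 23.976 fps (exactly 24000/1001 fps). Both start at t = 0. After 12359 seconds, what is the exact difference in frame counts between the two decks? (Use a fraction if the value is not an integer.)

A emits 24 × 12359 = 296616 frames; B emits 24000/1001 × 12359 = 296616000/1001.
Difference = 296616/1001 frames (≈ 296.3197); B is behind A.

296616/1001 frames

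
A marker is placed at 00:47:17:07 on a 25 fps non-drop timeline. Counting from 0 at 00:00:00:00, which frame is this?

Total seconds to the label: (0 × 3600 + 47 × 60 + 17) = 2837.
Frame index = 2837 × 25 + 7 = 70932.

frame 70932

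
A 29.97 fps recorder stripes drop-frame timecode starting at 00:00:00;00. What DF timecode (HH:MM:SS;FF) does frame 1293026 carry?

Ten DF minutes hold 17982 frames, so frame 1293026 lies in block 71 (frames 1276722–1294703) with 16304 frames into that block.
The block's first minute is 1800 frames and the rest 1798 each; 16304 frames reaches minute 9, so 71 × 18 + 9 × 2 = 1296 labels have been skipped so far.
Adding those back, label number 1293026 + 1296 = 1294322 at 30 labels/s is 43144 s + 2 f = 11 h 59 min 4 s frame 2, i.e. 11:59:04;02.

11:59:04;02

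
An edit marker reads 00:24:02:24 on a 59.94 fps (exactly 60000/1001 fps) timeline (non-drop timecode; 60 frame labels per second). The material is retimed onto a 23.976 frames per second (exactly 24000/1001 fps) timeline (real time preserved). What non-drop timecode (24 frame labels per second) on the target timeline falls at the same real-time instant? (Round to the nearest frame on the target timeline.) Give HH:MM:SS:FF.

Source frame index: (0×3600 + 24×60 + 2) × 60 + 24 = 86544.
Real time: 86544 / (60000/1001) = 1804803/1250 s.
Target frame: (1804803/1250) × (24000/1001) = 173088/5 ≈ 34617.600 → 34618.
At 24 labels/s: frame 34618 → 00:24:02:10.

00:24:02:10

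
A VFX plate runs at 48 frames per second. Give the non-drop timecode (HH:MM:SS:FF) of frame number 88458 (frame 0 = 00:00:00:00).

88458 ÷ 48 = 1842 full seconds, remainder 42 frames.
1842 s = 0 h 30 min 42 s.
Timecode: 00:30:42:42.

00:30:42:42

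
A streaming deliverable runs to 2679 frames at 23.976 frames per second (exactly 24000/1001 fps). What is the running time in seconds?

Running time = 2679 / (24000/1001) = 111.736625 s.

111.736625 seconds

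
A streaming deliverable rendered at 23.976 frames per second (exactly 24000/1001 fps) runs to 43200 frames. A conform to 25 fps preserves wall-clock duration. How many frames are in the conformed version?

45045 frames

Target frames = source frames × (target rate / source rate) = 43200 × (25)/(24000/1001) = 43200 × 1001/960 = 45045.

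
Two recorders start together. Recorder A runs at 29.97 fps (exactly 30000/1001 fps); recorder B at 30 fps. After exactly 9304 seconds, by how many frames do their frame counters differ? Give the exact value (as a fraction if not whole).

A emits 30000/1001 × 9304 = 279120000/1001 frames; B emits 30 × 9304 = 279120.
Difference = 279120/1001 frames (≈ 278.8412); B is ahead of A.

279120/1001 frames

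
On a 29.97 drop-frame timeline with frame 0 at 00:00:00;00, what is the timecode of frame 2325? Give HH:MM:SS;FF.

Ten DF minutes hold 17982 frames, so frame 2325 lies in block 0 (frames 0–17981) with 2325 frames into that block.
The block's first minute is 1800 frames and the rest 1798 each; 2325 frames reaches minute 1, so 0 × 18 + 1 × 2 = 2 labels have been skipped so far.
Adding those back, label number 2325 + 2 = 2327 at 30 labels/s is 77 s + 17 f = 0 h 1 min 17 s frame 17, i.e. 00:01:17;17.

00:01:17;17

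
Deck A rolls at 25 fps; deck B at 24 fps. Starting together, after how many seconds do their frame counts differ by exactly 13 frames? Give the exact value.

13 seconds

The gap grows by |24 − 25| = 1 frame per second.
Time for a 13-frame gap: 13 ÷ (1) = 13 s.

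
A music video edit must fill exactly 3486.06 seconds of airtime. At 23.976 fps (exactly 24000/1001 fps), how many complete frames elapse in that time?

Frames = 3486.06 × 24000/1001 = 83665440/1001 ≈ 83581.8581.
Complete frames: 83581.

83581 frames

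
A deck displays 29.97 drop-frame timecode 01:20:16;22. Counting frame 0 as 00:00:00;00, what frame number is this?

Complete 10-minute blocks: 8, each 17982 frames → 143856.
Remaining 0 whole minutes in the current block: 0 frames.
Within the current minute: 16 × 30 + 22 = 502. Total = 143856 + 0 + 502 = 144358.

144358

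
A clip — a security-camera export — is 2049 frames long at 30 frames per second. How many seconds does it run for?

68.3 seconds

Running time = 2049 / (30) = 68.3 s.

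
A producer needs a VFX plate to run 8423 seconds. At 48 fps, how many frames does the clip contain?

Frames = 8423 × 48 = 404304.

404304 frames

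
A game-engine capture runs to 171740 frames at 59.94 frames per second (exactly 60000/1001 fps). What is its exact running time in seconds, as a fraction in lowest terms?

Running time = 171740 ÷ (60000/1001) = 171740 × 1001/60000 = 8595587/3000 s.

8595587/3000 seconds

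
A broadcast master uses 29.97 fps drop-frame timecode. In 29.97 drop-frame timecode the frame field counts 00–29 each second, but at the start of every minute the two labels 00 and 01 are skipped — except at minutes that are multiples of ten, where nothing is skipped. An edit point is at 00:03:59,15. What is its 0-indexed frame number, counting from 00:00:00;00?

Complete 10-minute blocks: 0, each 17982 frames → 0.
Remaining 3 whole minutes in the current block: 1800 + 2 × 1798 = 5396 frames.
Within the current minute: 59 × 30 + 15 − 2 = 1783 (labels ;00/;01 skipped at this minute). Total = 0 + 5396 + 1783 = 7179.

7179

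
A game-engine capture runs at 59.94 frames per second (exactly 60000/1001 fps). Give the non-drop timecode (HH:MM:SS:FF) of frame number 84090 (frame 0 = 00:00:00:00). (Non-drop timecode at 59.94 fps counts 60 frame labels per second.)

00:23:21:30

84090 ÷ 60 = 1401 full seconds, remainder 30 frames.
1401 s = 0 h 23 min 21 s.
Timecode: 00:23:21:30.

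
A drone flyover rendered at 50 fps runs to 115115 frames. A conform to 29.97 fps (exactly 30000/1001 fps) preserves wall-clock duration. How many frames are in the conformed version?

Target frames = source frames × (target rate / source rate) = 115115 × (30000/1001)/(50) = 115115 × 600/1001 = 69000.

69000 frames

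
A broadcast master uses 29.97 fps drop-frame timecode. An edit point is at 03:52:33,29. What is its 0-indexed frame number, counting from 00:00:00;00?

Complete 10-minute blocks: 23, each 17982 frames → 413586.
Remaining 2 whole minutes in the current block: 1800 + 1 × 1798 = 3598 frames.
Within the current minute: 33 × 30 + 29 − 2 = 1017 (labels ;00/;01 skipped at this minute). Total = 413586 + 3598 + 1017 = 418201.

418201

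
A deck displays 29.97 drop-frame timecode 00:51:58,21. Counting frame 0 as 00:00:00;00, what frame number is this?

As if non-drop at 30 labels/s: (0 × 3600 + 51 × 60 + 58) × 30 + 21 = 93561.
Minute boundaries passed: 51; those not divisible by 10: 51 − 5 = 46; dropped labels = 2 × 46 = 92.
Actual frame index = 93561 − 92 = 93469.

93469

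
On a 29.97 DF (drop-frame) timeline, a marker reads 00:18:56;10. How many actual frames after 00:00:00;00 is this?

Complete 10-minute blocks: 1, each 17982 frames → 17982.
Remaining 8 whole minutes in the current block: 1800 + 7 × 1798 = 14386 frames.
Within the current minute: 56 × 30 + 10 − 2 = 1688 (labels ;00/;01 skipped at this minute). Total = 17982 + 14386 + 1688 = 34056.

34056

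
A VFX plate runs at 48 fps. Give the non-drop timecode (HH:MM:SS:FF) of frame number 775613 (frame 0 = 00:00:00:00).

775613 ÷ 48 = 16158 full seconds, remainder 29 frames.
16158 s = 4 h 29 min 18 s.
Timecode: 04:29:18:29.

04:29:18:29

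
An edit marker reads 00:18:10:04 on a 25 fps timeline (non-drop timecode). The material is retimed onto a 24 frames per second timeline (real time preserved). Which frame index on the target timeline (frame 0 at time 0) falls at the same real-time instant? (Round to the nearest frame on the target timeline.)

frame 26164

Source frame index: (0×3600 + 18×60 + 10) × 25 + 4 = 27254.
Real time: 27254 / (25) = 27254/25 s.
Target frame: (27254/25) × (24) = 654096/25 ≈ 26163.840 → 26164.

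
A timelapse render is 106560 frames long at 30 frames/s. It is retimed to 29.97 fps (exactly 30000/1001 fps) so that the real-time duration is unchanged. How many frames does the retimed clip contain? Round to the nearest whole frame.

Frames at target rate = 106560 × (30000/1001) / (30) = 106560000/1001 ≈ 106453.546.
Nearest whole frame: 106454.

106454 frames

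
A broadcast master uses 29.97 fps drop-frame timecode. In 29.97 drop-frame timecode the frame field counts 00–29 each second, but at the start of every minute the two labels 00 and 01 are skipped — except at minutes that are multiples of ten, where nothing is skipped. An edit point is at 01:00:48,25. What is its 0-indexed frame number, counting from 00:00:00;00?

As if non-drop at 30 labels/s: (1 × 3600 + 0 × 60 + 48) × 30 + 25 = 109465.
Minute boundaries passed: 60; those not divisible by 10: 60 − 6 = 54; dropped labels = 2 × 54 = 108.
Actual frame index = 109465 − 108 = 109357.

109357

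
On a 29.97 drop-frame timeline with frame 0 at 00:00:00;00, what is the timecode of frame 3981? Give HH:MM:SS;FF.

00:02:12;25

Each 10-minute DF block holds 10 × 60 × 30 − 9 × 2 = 17982 frames. 3981 ÷ 17982 → 0 full blocks, remainder 3981.
Within the partial block the first minute is 1800 frames and each further minute 1798, so 2 further minute boundaries passed. Total skipped labels = 18 × 0 + 2 × 2 = 4.
Non-drop label index = 3981 + 4 = 3985; at 30 labels/s that is 00:02:12:25, i.e. DF 00:02:12;25.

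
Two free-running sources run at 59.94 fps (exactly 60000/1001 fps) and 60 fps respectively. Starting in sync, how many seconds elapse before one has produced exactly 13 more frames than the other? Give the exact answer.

13013/60 seconds

The gap grows by |60 − 60000/1001| = 60/1001 frames per second.
Time for a 13-frame gap: 13 ÷ (60/1001) = 13013/60 s.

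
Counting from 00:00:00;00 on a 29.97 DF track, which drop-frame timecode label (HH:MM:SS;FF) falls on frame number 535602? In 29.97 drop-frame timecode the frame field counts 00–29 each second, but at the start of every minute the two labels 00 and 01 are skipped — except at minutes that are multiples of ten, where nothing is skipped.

Ten DF minutes hold 17982 frames, so frame 535602 lies in block 29 (frames 521478–539459) with 14124 frames into that block.
The block's first minute is 1800 frames and the rest 1798 each; 14124 frames reaches minute 7, so 29 × 18 + 7 × 2 = 536 labels have been skipped so far.
Adding those back, label number 535602 + 536 = 536138 at 30 labels/s is 17871 s + 8 f = 4 h 57 min 51 s frame 8, i.e. 04:57:51;08.

04:57:51;08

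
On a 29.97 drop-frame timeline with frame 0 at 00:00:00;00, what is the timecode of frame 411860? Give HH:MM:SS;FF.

Ten DF minutes hold 17982 frames, so frame 411860 lies in block 22 (frames 395604–413585) with 16256 frames into that block.
The block's first minute is 1800 frames and the rest 1798 each; 16256 frames reaches minute 9, so 22 × 18 + 9 × 2 = 414 labels have been skipped so far.
Adding those back, label number 411860 + 414 = 412274 at 30 labels/s is 13742 s + 14 f = 3 h 49 min 2 s frame 14, i.e. 03:49:02;14.

03:49:02;14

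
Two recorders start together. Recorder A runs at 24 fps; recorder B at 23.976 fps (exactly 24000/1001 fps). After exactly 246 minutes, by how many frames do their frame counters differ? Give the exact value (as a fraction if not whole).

246 min = 14760 s.
A emits 24 × 14760 = 354240 frames; B emits 24000/1001 × 14760 = 354240000/1001.
Difference = 354240/1001 frames (≈ 353.8861); B is behind A.

354240/1001 frames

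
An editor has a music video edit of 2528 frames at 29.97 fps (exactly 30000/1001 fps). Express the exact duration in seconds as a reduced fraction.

158158/1875 seconds

Running time = 2528 ÷ (30000/1001) = 2528 × 1001/30000 = 158158/1875 s.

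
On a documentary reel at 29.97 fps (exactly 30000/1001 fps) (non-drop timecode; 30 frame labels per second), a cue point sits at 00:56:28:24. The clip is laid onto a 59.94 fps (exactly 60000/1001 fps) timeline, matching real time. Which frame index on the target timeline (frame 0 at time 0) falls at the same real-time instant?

Source frame index: (0×3600 + 56×60 + 28) × 30 + 24 = 101664.
Real time: 101664 / (30000/1001) = 2120118/625 s.
Target frame: (2120118/625) × (60000/1001) = 203328.

frame 203328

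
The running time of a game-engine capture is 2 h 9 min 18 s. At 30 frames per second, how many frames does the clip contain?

232740 frames

2 h 9 min 18 s = 7758 s.
Frames = 7758 × 30 = 232740.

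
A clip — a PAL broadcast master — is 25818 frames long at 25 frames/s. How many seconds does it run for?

1032.72 seconds

Running time = 25818 / (25) = 1032.72 s.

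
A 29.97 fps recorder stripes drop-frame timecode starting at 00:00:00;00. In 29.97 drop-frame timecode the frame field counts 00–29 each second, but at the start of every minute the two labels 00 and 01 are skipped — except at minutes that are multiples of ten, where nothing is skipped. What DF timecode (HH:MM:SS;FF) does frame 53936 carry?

Each 10-minute DF block holds 10 × 60 × 30 − 9 × 2 = 17982 frames. 53936 ÷ 17982 → 2 full blocks, remainder 17972.
Within the partial block the first minute is 1800 frames and each further minute 1798, so 9 further minute boundaries passed. Total skipped labels = 18 × 2 + 2 × 9 = 54.
Non-drop label index = 53936 + 54 = 53990; at 30 labels/s that is 00:29:59:20, i.e. DF 00:29:59;20.

00:29:59;20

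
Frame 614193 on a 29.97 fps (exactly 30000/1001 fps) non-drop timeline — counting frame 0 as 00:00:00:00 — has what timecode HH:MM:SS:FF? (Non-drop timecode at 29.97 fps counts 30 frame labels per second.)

614193 ÷ 30 = 20473 full seconds, remainder 3 frames.
20473 s = 5 h 41 min 13 s.
Timecode: 05:41:13:03.

05:41:13:03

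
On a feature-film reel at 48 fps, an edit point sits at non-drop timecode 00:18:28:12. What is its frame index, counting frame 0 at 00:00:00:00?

53196

Total seconds to the label: (0 × 3600 + 18 × 60 + 28) = 1108.
Frame index = 1108 × 48 + 12 = 53196.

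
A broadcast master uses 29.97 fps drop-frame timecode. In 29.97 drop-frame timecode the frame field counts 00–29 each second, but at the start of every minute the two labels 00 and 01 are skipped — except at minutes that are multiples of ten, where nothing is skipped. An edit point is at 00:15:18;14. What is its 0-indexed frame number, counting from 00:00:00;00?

As if non-drop at 30 labels/s: (0 × 3600 + 15 × 60 + 18) × 30 + 14 = 27554.
Minute boundaries passed: 15; those not divisible by 10: 15 − 1 = 14; dropped labels = 2 × 14 = 28.
Actual frame index = 27554 − 28 = 27526.

27526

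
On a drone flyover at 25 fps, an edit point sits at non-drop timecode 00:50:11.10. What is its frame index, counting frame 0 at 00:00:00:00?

frame 75285

Total seconds to the label: (0 × 3600 + 50 × 60 + 11) = 3011.
Frame index = 3011 × 25 + 10 = 75285.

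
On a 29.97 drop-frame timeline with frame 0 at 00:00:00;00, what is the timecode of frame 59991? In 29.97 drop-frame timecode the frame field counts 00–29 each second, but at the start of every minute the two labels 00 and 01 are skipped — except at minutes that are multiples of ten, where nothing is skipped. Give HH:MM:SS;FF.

00:33:21;21

Ten DF minutes hold 17982 frames, so frame 59991 lies in block 3 (frames 53946–71927) with 6045 frames into that block.
The block's first minute is 1800 frames and the rest 1798 each; 6045 frames reaches minute 3, so 3 × 18 + 3 × 2 = 60 labels have been skipped so far.
Adding those back, label number 59991 + 60 = 60051 at 30 labels/s is 2001 s + 21 f = 0 h 33 min 21 s frame 21, i.e. 00:33:21;21.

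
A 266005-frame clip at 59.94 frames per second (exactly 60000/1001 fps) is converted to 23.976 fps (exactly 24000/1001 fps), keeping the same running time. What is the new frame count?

Target frames = source frames × (target rate / source rate) = 266005 × (24000/1001)/(60000/1001) = 266005 × 2/5 = 106402.

106402 frames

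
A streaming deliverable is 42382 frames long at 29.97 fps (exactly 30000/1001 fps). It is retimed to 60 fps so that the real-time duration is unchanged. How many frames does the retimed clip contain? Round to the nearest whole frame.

84849 frames

Frames at target rate = 42382 × (60) / (30000/1001) = 21212191/250 ≈ 84848.764.
Nearest whole frame: 84849.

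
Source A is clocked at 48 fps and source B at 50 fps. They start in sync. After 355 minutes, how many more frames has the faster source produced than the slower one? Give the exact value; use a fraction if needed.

355 min = 21300 s.
A emits 48 × 21300 = 1022400 frames; B emits 50 × 21300 = 1065000.
Difference = 42600 frames; B is ahead of A.

42600 frames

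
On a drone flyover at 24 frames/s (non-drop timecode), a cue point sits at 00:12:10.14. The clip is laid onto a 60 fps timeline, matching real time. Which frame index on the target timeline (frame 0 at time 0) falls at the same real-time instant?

frame 43835

Source frame index: (0×3600 + 12×60 + 10) × 24 + 14 = 17534.
Real time: 17534 / (24) = 8767/12 s.
Target frame: (8767/12) × (60) = 43835.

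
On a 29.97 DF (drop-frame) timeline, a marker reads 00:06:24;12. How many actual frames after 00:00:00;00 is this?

11520

Complete 10-minute blocks: 0, each 17982 frames → 0.
Remaining 6 whole minutes in the current block: 1800 + 5 × 1798 = 10790 frames.
Within the current minute: 24 × 30 + 12 − 2 = 730 (labels ;00/;01 skipped at this minute). Total = 0 + 10790 + 730 = 11520.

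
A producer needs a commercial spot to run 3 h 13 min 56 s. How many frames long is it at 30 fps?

349080 frames

3 h 13 min 56 s = 11636 s.
Frames = 11636 × 30 = 349080.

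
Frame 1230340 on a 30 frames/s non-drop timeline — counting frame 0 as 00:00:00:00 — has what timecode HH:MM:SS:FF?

11:23:31:10

1230340 ÷ 30 = 41011 full seconds, remainder 10 frames.
41011 s = 11 h 23 min 31 s.
Timecode: 11:23:31:10.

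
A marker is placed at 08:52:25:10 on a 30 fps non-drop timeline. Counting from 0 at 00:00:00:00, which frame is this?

Total seconds to the label: (8 × 3600 + 52 × 60 + 25) = 31945.
Frame index = 31945 × 30 + 10 = 958360.

958360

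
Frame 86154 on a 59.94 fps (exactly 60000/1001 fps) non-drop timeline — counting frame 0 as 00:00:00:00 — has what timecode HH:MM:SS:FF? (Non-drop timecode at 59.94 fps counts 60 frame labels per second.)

00:23:55:54

86154 ÷ 60 = 1435 full seconds, remainder 54 frames.
1435 s = 0 h 23 min 55 s.
Timecode: 00:23:55:54.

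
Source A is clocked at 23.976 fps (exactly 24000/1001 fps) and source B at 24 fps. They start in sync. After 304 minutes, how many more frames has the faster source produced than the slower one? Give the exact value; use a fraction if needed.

437760/1001 frames

304 min = 18240 s.
A emits 24000/1001 × 18240 = 437760000/1001 frames; B emits 24 × 18240 = 437760.
Difference = 437760/1001 frames (≈ 437.3227); B is ahead of A.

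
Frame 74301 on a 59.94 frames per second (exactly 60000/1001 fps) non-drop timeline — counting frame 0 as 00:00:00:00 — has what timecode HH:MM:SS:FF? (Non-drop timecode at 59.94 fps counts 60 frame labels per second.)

00:20:38:21

74301 ÷ 60 = 1238 full seconds, remainder 21 frames.
1238 s = 0 h 20 min 38 s.
Timecode: 00:20:38:21.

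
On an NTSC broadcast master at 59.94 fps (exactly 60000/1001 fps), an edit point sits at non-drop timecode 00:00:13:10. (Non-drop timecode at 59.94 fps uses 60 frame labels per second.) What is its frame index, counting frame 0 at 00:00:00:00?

frame 790

Total seconds to the label: (0 × 3600 + 0 × 60 + 13) = 13.
Frame index = 13 × 60 + 10 = 790.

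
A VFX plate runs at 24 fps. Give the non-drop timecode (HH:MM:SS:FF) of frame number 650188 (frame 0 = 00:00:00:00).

650188 ÷ 24 = 27091 full seconds, remainder 4 frames.
27091 s = 7 h 31 min 31 s.
Timecode: 07:31:31:04.

07:31:31:04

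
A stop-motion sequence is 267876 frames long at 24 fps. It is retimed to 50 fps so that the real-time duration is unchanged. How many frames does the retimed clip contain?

Target frames = source frames × (target rate / source rate) = 267876 × (50)/(24) = 267876 × 25/12 = 558075.

558075 frames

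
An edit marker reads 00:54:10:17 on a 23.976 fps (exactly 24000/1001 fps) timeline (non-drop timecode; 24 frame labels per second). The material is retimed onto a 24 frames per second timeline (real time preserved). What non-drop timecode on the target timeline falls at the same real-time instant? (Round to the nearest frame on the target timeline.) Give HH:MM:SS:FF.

Source frame index: (0×3600 + 54×60 + 10) × 24 + 17 = 78017.
Real time: 78017 / (24000/1001) = 78095017/24000 s.
Target frame: (78095017/24000) × (24) = 78095017/1000 ≈ 78095.017 → 78095.
At 24 labels/s: frame 78095 → 00:54:13:23.

00:54:13:23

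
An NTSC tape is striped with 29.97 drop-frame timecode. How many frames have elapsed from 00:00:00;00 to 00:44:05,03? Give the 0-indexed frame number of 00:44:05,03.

79273

As if non-drop at 30 labels/s: (0 × 3600 + 44 × 60 + 5) × 30 + 3 = 79353.
Minute boundaries passed: 44; those not divisible by 10: 44 − 4 = 40; dropped labels = 2 × 40 = 80.
Actual frame index = 79353 − 80 = 79273.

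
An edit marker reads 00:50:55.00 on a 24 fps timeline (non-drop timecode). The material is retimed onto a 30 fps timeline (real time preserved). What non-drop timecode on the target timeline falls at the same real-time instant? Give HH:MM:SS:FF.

00:50:55:00

Source frame index: (0×3600 + 50×60 + 55) × 24 + 0 = 73320.
Real time: 73320 / (24) = 3055 s.
Target frame: (3055) × (30) = 91650.
At 30 labels/s: frame 91650 → 00:50:55:00.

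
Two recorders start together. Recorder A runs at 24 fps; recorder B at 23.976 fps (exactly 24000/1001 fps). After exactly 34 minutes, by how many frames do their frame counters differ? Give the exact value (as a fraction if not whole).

48960/1001 frames

34 min = 2040 s.
A emits 24 × 2040 = 48960 frames; B emits 24000/1001 × 2040 = 48960000/1001.
Difference = 48960/1001 frames (≈ 48.9111); B is behind A.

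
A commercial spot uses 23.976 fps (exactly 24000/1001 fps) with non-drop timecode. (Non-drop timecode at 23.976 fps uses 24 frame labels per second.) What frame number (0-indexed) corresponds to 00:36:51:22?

53086

Total seconds to the label: (0 × 3600 + 36 × 60 + 51) = 2211.
Frame index = 2211 × 24 + 22 = 53086.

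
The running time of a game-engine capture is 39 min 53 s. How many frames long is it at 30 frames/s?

71790 frames

39 min 53 s = 2393 s.
Frames = 2393 × 30 = 71790.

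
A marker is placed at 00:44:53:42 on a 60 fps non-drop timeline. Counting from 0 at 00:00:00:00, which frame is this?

Total seconds to the label: (0 × 3600 + 44 × 60 + 53) = 2693.
Frame index = 2693 × 60 + 42 = 161622.

161622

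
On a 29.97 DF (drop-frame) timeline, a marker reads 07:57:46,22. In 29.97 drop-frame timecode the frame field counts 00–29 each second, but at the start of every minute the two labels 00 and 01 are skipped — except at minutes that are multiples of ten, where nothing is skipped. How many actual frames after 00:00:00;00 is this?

859142

As if non-drop at 30 labels/s: (7 × 3600 + 57 × 60 + 46) × 30 + 22 = 860002.
Minute boundaries passed: 477; those not divisible by 10: 477 − 47 = 430; dropped labels = 2 × 430 = 860.
Actual frame index = 860002 − 860 = 859142.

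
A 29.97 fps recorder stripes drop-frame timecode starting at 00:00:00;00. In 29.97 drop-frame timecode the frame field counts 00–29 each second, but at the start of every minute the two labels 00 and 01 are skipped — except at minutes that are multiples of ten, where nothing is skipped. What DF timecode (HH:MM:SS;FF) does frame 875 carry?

00:00:29;05

Each 10-minute DF block holds 10 × 60 × 30 − 9 × 2 = 17982 frames. 875 ÷ 17982 → 0 full blocks, remainder 875.
Within the partial block the first minute is 1800 frames and each further minute 1798, so 0 further minute boundaries passed. Total skipped labels = 18 × 0 + 2 × 0 = 0.
Non-drop label index = 875 + 0 = 875; at 30 labels/s that is 00:00:29:05, i.e. DF 00:00:29;05.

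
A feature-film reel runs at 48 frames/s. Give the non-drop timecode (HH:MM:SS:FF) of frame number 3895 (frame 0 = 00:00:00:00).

00:01:21:07

3895 ÷ 48 = 81 full seconds, remainder 7 frames.
81 s = 0 h 1 min 21 s.
Timecode: 00:01:21:07.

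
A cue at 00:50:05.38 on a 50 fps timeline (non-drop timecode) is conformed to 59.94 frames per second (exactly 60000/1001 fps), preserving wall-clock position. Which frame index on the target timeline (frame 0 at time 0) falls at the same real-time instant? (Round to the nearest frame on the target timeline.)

Source frame index: (0×3600 + 50×60 + 5) × 50 + 38 = 150288.
Real time: 150288 / (50) = 75144/25 s.
Target frame: (75144/25) × (60000/1001) = 180345600/1001 ≈ 180165.435 → 180165.

frame 180165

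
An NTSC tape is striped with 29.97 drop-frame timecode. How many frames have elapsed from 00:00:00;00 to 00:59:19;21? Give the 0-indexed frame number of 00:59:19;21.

106683

As if non-drop at 30 labels/s: (0 × 3600 + 59 × 60 + 19) × 30 + 21 = 106791.
Minute boundaries passed: 59; those not divisible by 10: 59 − 5 = 54; dropped labels = 2 × 54 = 108.
Actual frame index = 106791 − 108 = 106683.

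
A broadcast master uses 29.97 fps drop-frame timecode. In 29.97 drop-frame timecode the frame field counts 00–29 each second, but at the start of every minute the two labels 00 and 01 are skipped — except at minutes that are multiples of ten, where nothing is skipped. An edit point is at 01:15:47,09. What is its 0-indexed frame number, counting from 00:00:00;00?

As if non-drop at 30 labels/s: (1 × 3600 + 15 × 60 + 47) × 30 + 9 = 136419.
Minute boundaries passed: 75; those not divisible by 10: 75 − 7 = 68; dropped labels = 2 × 68 = 136.
Actual frame index = 136419 − 136 = 136283.

136283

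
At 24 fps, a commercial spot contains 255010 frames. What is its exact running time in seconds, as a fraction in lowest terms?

127505/12 seconds

Running time = 255010 ÷ (24) = 255010 × 1/24 = 127505/12 s.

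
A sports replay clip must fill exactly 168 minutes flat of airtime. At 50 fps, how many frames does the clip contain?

168 min = 10080 s.
Frames = 10080 × 50 = 504000.

504000 frames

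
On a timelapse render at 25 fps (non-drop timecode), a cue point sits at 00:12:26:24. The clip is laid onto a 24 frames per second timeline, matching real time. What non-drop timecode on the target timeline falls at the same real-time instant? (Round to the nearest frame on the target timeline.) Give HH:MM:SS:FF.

Source frame index: (0×3600 + 12×60 + 26) × 25 + 24 = 18674.
Real time: 18674 / (25) = 18674/25 s.
Target frame: (18674/25) × (24) = 448176/25 ≈ 17927.040 → 17927.
At 24 labels/s: frame 17927 → 00:12:26:23.

00:12:26:23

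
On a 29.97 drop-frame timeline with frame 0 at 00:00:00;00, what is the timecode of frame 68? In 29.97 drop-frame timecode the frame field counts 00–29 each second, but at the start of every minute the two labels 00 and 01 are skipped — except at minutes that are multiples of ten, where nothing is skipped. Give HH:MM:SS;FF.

00:00:02;08

Each 10-minute DF block holds 10 × 60 × 30 − 9 × 2 = 17982 frames. 68 ÷ 17982 → 0 full blocks, remainder 68.
Within the partial block the first minute is 1800 frames and each further minute 1798, so 0 further minute boundaries passed. Total skipped labels = 18 × 0 + 2 × 0 = 0.
Non-drop label index = 68 + 0 = 68; at 30 labels/s that is 00:00:02:08, i.e. DF 00:00:02;08.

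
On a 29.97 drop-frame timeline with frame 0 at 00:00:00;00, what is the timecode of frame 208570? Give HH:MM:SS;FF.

Ten DF minutes hold 17982 frames, so frame 208570 lies in block 11 (frames 197802–215783) with 10768 frames into that block.
The block's first minute is 1800 frames and the rest 1798 each; 10768 frames reaches minute 5, so 11 × 18 + 5 × 2 = 208 labels have been skipped so far.
Adding those back, label number 208570 + 208 = 208778 at 30 labels/s is 6959 s + 8 f = 1 h 55 min 59 s frame 8, i.e. 01:55:59;08.

01:55:59;08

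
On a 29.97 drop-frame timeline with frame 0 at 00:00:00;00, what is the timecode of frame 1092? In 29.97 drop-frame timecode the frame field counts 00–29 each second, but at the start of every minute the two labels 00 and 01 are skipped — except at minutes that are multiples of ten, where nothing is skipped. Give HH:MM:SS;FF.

Ten DF minutes hold 17982 frames, so frame 1092 lies in block 0 (frames 0–17981) with 1092 frames into that block.
The block's first minute is 1800 frames and the rest 1798 each; 1092 frames reaches minute 0, so 0 × 18 + 0 × 2 = 0 labels have been skipped so far.
Adding those back, label number 1092 + 0 = 1092 at 30 labels/s is 36 s + 12 f = 0 h 0 min 36 s frame 12, i.e. 00:00:36;12.

00:00:36;12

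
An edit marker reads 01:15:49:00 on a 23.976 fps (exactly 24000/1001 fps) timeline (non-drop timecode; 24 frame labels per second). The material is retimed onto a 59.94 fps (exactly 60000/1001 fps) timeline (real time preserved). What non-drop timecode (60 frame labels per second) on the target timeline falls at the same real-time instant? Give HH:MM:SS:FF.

01:15:49:00

Source frame index: (1×3600 + 15×60 + 49) × 24 + 0 = 109176.
Real time: 109176 / (24000/1001) = 4553549/1000 s.
Target frame: (4553549/1000) × (60000/1001) = 272940.
At 60 labels/s: frame 272940 → 01:15:49:00.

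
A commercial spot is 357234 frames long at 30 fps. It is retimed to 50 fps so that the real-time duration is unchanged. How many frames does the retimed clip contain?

595390 frames

Frames at target rate = 357234 × (50) / (30) = 595390.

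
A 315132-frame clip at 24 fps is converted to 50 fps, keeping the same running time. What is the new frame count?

656525 frames

Target frames = source frames × (target rate / source rate) = 315132 × (50)/(24) = 315132 × 25/12 = 656525.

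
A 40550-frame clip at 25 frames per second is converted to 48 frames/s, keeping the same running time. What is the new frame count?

Target frames = source frames × (target rate / source rate) = 40550 × (48)/(25) = 40550 × 48/25 = 77856.

77856 frames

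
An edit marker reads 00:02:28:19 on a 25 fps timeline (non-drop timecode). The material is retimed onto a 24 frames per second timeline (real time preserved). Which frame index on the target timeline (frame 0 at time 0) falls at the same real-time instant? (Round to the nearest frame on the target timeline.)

Source frame index: (0×3600 + 2×60 + 28) × 25 + 19 = 3719.
Real time: 3719 / (25) = 3719/25 s.
Target frame: (3719/25) × (24) = 89256/25 ≈ 3570.240 → 3570.

frame 3570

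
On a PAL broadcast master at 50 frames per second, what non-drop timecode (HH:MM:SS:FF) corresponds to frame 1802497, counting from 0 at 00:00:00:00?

10:00:49:47

1802497 ÷ 50 = 36049 full seconds, remainder 47 frames.
36049 s = 10 h 0 min 49 s.
Timecode: 10:00:49:47.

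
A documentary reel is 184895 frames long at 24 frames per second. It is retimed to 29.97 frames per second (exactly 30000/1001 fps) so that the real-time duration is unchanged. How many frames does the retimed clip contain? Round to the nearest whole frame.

230888 frames

Frames at target rate = 184895 × (30000/1001) / (24) = 231118750/1001 ≈ 230887.862.
Nearest whole frame: 230888.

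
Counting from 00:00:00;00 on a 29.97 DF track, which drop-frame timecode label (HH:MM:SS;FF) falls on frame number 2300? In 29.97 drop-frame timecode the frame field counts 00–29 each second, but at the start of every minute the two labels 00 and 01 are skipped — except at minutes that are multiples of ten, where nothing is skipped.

Ten DF minutes hold 17982 frames, so frame 2300 lies in block 0 (frames 0–17981) with 2300 frames into that block.
The block's first minute is 1800 frames and the rest 1798 each; 2300 frames reaches minute 1, so 0 × 18 + 1 × 2 = 2 labels have been skipped so far.
Adding those back, label number 2300 + 2 = 2302 at 30 labels/s is 76 s + 22 f = 0 h 1 min 16 s frame 22, i.e. 00:01:16;22.

00:01:16;22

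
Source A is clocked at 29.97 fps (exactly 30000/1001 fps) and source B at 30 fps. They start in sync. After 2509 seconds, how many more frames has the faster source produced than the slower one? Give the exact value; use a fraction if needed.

5790/77 frames

A emits 30000/1001 × 2509 = 5790000/77 frames; B emits 30 × 2509 = 75270.
Difference = 5790/77 frames (≈ 75.1948); B is ahead of A.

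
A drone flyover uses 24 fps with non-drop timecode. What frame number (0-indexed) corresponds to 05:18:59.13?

frame 459349

Total seconds to the label: (5 × 3600 + 18 × 60 + 59) = 19139.
Frame index = 19139 × 24 + 13 = 459349.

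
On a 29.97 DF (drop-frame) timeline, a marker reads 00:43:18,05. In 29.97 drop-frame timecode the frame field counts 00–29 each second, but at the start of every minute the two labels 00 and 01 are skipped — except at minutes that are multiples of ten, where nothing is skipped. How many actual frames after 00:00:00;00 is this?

As if non-drop at 30 labels/s: (0 × 3600 + 43 × 60 + 18) × 30 + 5 = 77945.
Minute boundaries passed: 43; those not divisible by 10: 43 − 4 = 39; dropped labels = 2 × 39 = 78.
Actual frame index = 77945 − 78 = 77867.

77867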